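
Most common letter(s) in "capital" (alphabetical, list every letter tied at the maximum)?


Word: "capital"
Letter counts:
  'a': 2
  'c': 1
  'i': 1
  'l': 1
  'p': 1
  't': 1
Maximum count = 2
Most frequent = 'a' (2 times each)


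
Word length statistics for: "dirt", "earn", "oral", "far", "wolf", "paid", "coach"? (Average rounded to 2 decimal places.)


Lengths: "dirt"=4, "earn"=4, "oral"=4, "far"=3, "wolf"=4, "paid"=4, "coach"=5
Sum = 28, Count = 7
Average = 28/7 = 4.00
= avg=4.00, min=3, max=5


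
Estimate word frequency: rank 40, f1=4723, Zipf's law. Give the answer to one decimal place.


Zipf's law: f(r) = f(1) / r
f(1) = 4723
f(40) = 4723 / 40
= 118.1 occurrences


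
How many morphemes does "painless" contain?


Word: "painless"
Morphemes: pain / -less
Each morpheme carries meaning
= 2 morphemes


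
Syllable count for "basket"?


Word: "basket"
Syllable breakdown: bas / ket
Counting: 2 parts
= 2 syllables


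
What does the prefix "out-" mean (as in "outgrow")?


Prefix: out-
As in: outgrow -> out- + grow
Meaning = surpass


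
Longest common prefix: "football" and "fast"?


Word 1: "football"
Word 2: "fast"
Comparing from start:
  Pos 0: 'f' == 'f'
  Pos 1: 'o' != 'a' (stop)
LCP = "f" (length 1)


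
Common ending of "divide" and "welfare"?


Word 1: "divide"
Word 2: "welfare"
Comparing from end:
  Pos -1: 'e' == 'e'
  Pos -2: 'd' != 'r' (stop)
LCS = "e" (length 1)


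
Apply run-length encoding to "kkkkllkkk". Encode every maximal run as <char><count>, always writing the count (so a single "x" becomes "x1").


String: "kkkkllkkk"
Scanning for consecutive runs:
  'k' x 4
  'l' x 2
  'k' x 3
RLE = "k4l2k3"


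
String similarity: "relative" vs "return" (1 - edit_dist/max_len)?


Word 1: "relative" (length 8)
Word 2: "return" (length 6)
One optimal edit sequence:
  1. keep 'r'
  2. keep 'e'
  3. delete 'l'  (+1)
  4. delete 'a'  (+1)
  5. keep 't'
  6. substitute 'i' -> 'u'  (+1)
  7. substitute 'v' -> 'r'  (+1)
  8. substitute 'e' -> 'n'  (+1)
Edit distance = 5
Max length = max(8, 6) = 8
Similarity = 1 - 5/8
= 0.3750


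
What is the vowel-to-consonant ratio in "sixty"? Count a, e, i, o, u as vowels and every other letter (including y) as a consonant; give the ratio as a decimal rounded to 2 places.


Word: "sixty"
Vowels (a,e,i,o,u): 1
Consonants: 4
Ratio = 1/4
= 0.25


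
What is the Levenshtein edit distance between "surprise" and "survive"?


Word 1: "surprise" (length 8)
Word 2: "survive" (length 7)
One optimal edit sequence (insert/delete/substitute each cost 1):
  1. keep 's'
  2. keep 'u'
  3. keep 'r'
  4. delete 'p'  (+1)
  5. substitute 'r' -> 'v'  (+1)
  6. keep 'i'
  7. substitute 's' -> 'v'  (+1)
  8. keep 'e'
Total edit operations: 3
Edit distance = 3


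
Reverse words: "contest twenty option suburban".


Original: "contest twenty option suburban"
Words (1..n): contest | twenty | option | suburban
Reversed (n..1): suburban | option | twenty | contest
Result = "suburban option twenty contest"


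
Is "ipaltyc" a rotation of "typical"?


Word: "typical", Candidate: "ipaltyc"
Method: check if candidate is substring of word+word
"typicaltypical" contains "ipaltyc"? No
Is rotation = No


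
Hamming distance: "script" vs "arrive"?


Comparing character by character (same length = 6):
  Pos 0: 's' vs 'a' !=
  Pos 1: 'c' vs 'r' !=
  Pos 2: 'r' vs 'r' =
  Pos 3: 'i' vs 'i' =
  Pos 4: 'p' vs 'v' !=
  Pos 5: 't' vs 'e' !=
Hamming distance = 4


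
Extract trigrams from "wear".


Word: "wear" (length 4)
Number of trigrams = 4 - 3 + 1 = 2
  Position 0: "wea"
  Position 1: "ear"
Trigrams = "wea", "ear"


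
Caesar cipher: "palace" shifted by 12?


Word: "palace"
Shift: 12
Each letter → (letter + shift) mod 26:
  'p' (15) + 12 = 1 → 'b'
  'a' (0) + 12 = 12 → 'm'
  'l' (11) + 12 = 23 → 'x'
  'a' (0) + 12 = 12 → 'm'
  'c' (2) + 12 = 14 → 'o'
  'e' (4) + 12 = 16 → 'q'
Result = "bmxmoq"


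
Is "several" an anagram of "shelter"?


Word 1: "shelter" → sorted: eehlrst
Word 2: "several" → sorted: aeelrsv
Same letters? eehlrst != aeelrsv
Anagram = No


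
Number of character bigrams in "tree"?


Word: "tree" (length 4)
Number of 2-grams = length - 2 + 1 = 4 - 2 + 1
= 3


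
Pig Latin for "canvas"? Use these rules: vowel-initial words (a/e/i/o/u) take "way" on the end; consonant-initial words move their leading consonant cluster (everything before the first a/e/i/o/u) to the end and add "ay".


Word: "canvas"
Starts with consonant(s) → move to end, add 'ay'
Consonant cluster: "c"
Pig Latin = "anvascay"


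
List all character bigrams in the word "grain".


Word: "grain" (length 5)
Number of bigrams = 5 - 2 + 1 = 4
  Position 0: "gr"
  Position 1: "ra"
  Position 2: "ai"
  Position 3: "in"
Bigrams = "gr", "ra", "ai", "in"


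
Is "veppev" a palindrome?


Word: "veppev"
Reversed: "veppev"
Forward == Backward? veppev == veppev
Palindrome = Yes


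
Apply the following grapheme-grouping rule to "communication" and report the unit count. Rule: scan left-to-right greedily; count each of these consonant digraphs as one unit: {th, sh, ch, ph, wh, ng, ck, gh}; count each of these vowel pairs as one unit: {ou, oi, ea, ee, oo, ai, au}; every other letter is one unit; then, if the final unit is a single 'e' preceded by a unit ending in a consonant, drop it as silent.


Word: "communication" (13 letters)
Left-to-right scan:
  [1] 'c' (letter)
  [2] 'o' (letter)
  [3] 'm' (letter)
  [4] 'm' (letter)
  [5] 'u' (letter)
  [6] 'n' (letter)
  [7] 'i' (letter)
  [8] 'c' (letter)
  [9] 'a' (letter)
  [10] 't' (letter)
  [11] 'i' (letter)
  [12] 'o' (letter)
  [13] 'n' (letter)
Units from scan: 13
Sound units = 13 units


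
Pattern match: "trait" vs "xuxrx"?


Pattern of "trait": [0, 1, 2, 3, 0]
Pattern of "xuxrx": [0, 1, 0, 2, 0]
Patterns do not match
Same pattern = No


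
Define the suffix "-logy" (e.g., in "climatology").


Suffix: -logy
As in: climatology -> climate + -logy, with a spelling change
Meaning = study of


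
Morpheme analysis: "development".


Word: "development"
Morphemes: develop | -ment
Each morpheme carries meaning
= 2 morphemes


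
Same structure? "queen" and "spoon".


Pattern of "queen": [0, 1, 2, 2, 3]
Pattern of "spoon": [0, 1, 2, 2, 3]
Patterns match
Same pattern = Yes


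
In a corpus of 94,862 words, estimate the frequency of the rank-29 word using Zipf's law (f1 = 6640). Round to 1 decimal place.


Zipf's law: f(r) = f(1) / r
f(1) = 6640
f(29) = 6640 / 29
= 229.0 occurrences


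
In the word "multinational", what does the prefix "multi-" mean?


Prefix: multi-
As in: multinational -> multi- + national
Meaning = many


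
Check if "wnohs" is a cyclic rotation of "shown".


Word: "shown", Candidate: "wnohs"
Method: check if candidate is substring of word+word
"shownshown" contains "wnohs"? No
Is rotation = No


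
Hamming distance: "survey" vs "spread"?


Comparing character by character (same length = 6):
  Pos 0: 's' vs 's' =
  Pos 1: 'u' vs 'p' !=
  Pos 2: 'r' vs 'r' =
  Pos 3: 'v' vs 'e' !=
  Pos 4: 'e' vs 'a' !=
  Pos 5: 'y' vs 'd' !=
Hamming distance = 4


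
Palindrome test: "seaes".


Word: "seaes"
Reversed: "seaes"
Forward == Backward? seaes == seaes
Palindrome = Yes


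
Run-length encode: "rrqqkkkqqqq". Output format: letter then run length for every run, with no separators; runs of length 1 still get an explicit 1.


String: "rrqqkkkqqqq"
Scanning for consecutive runs:
  'r' x 2
  'q' x 2
  'k' x 3
  'q' x 4
RLE = "r2q2k3q4"


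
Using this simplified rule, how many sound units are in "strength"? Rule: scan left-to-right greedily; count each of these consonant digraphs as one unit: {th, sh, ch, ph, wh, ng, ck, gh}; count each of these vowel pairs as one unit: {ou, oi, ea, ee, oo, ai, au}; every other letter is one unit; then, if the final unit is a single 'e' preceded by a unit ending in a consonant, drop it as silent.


Word: "strength" (8 letters)
Left-to-right scan:
  (1) 's' (letter)
  (2) 't' (letter)
  (3) 'r' (letter)
  (4) 'e' (letter)
  (5) 'ng' (digraph)
  (6) 'th' (digraph)
Units from scan: 6
Sound units = 6 units


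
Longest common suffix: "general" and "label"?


Word 1: "general"
Word 2: "label"
Comparing from end:
  Pos -1: 'l' == 'l'
  Pos -2: 'a' != 'e' (stop)
LCS = "l" (length 1)


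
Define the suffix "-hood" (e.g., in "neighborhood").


Suffix: -hood
Example: neighborhood (neighbor + -hood)
Meaning = state / condition


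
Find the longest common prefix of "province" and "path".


Word 1: "province"
Word 2: "path"
Comparing from start:
  Pos 0: 'p' == 'p'
  Pos 1: 'r' != 'a' (stop)
LCP = "p" (length 1)


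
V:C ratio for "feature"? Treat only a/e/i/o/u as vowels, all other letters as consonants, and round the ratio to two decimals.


Word: "feature"
Vowels (a,e,i,o,u): 4
Consonants: 3
Ratio = 4/3
= 1.33


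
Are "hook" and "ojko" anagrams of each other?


Word 1: "hook" → sorted: hkoo
Word 2: "ojko" → sorted: jkoo
Same letters? hkoo != jkoo
Anagram = No


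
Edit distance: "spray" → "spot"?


Word 1: "spray" (length 5)
Word 2: "spot" (length 4)
One optimal edit sequence (insert/delete/substitute each cost 1):
  1. keep 's'
  2. keep 'p'
  3. delete 'r'  (+1)
  4. substitute 'a' -> 'o'  (+1)
  5. substitute 'y' -> 't'  (+1)
Total edit operations: 3
Edit distance = 3


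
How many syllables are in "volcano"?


Word: "volcano"
Syllable breakdown: vol-ca-no
Counting: 3 parts
= 3 syllables


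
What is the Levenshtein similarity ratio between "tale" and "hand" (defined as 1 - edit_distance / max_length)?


Word 1: "tale" (length 4)
Word 2: "hand" (length 4)
One optimal edit sequence:
  1. substitute 't' -> 'h'  (+1)
  2. keep 'a'
  3. substitute 'l' -> 'n'  (+1)
  4. substitute 'e' -> 'd'  (+1)
Edit distance = 3
Max length = max(4, 4) = 4
Similarity = 1 - 3/4
= 0.2500


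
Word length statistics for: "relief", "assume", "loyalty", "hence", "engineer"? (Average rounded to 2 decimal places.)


Lengths: "relief"=6, "assume"=6, "loyalty"=7, "hence"=5, "engineer"=8
Sum = 32, Count = 5
Average = 32/5 = 6.40
= avg=6.40, min=5, max=8


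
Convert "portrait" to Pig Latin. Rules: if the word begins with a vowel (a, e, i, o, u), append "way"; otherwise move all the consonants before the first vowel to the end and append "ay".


Word: "portrait"
Starts with consonant(s) → move to end, add 'ay'
Consonant cluster: "p"
Pig Latin = "ortraitpay"


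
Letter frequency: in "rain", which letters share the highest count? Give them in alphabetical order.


Word: "rain"
Letter counts:
  'a': 1
  'i': 1
  'n': 1
  'r': 1
Maximum count = 1
Most frequent = 'a', 'i', 'n', 'r' (1 time each)


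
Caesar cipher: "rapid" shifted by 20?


Word: "rapid"
Shift: 20
Each letter → (letter + shift) mod 26:
  'r' (17) + 20 = 11 → 'l'
  'a' (0) + 20 = 20 → 'u'
  'p' (15) + 20 = 9 → 'j'
  'i' (8) + 20 = 2 → 'c'
  'd' (3) + 20 = 23 → 'x'
Result = "lujcx"


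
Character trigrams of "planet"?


Word: "planet" (length 6)
Number of trigrams = 6 - 3 + 1 = 4
  Position 0: "pla"
  Position 1: "lan"
  Position 2: "ane"
  Position 3: "net"
Trigrams = "pla", "lan", "ane", "net"


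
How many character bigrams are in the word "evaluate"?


Word: "evaluate" (length 8)
Number of 2-grams = length - 2 + 1 = 8 - 2 + 1
= 7


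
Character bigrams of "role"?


Word: "role" (length 4)
Number of bigrams = 4 - 2 + 1 = 3
  Position 0: "ro"
  Position 1: "ol"
  Position 2: "le"
Bigrams = "ro", "ol", "le"


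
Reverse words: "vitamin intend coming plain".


Original: "vitamin intend coming plain"
Words (1..n): vitamin | intend | coming | plain
Reversed (n..1): plain | coming | intend | vitamin
Result = "plain coming intend vitamin"


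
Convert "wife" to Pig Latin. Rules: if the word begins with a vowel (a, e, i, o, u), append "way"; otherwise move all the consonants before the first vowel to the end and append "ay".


Word: "wife"
Starts with consonant(s) → move to end, add 'ay'
Consonant cluster: "w"
Pig Latin = "ifeway"


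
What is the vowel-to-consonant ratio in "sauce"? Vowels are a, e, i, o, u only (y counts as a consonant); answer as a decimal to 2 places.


Word: "sauce"
Vowels (a,e,i,o,u): 3
Consonants: 2
Ratio = 3/2
= 1.50


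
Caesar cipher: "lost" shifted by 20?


Word: "lost"
Shift: 20
Each letter → (letter + shift) mod 26:
  'l' (11) + 20 = 5 → 'f'
  'o' (14) + 20 = 8 → 'i'
  's' (18) + 20 = 12 → 'm'
  't' (19) + 20 = 13 → 'n'
Result = "fimn"


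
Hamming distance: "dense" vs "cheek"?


Comparing character by character (same length = 5):
  Pos 0: 'd' vs 'c' !=
  Pos 1: 'e' vs 'h' !=
  Pos 2: 'n' vs 'e' !=
  Pos 3: 's' vs 'e' !=
  Pos 4: 'e' vs 'k' !=
Hamming distance = 5


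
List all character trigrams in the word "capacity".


Word: "capacity" (length 8)
Number of trigrams = 8 - 3 + 1 = 6
  Position 0: "cap"
  Position 1: "apa"
  Position 2: "pac"
  Position 3: "aci"
  Position 4: "cit"
  Position 5: "ity"
Trigrams = "cap", "apa", "pac", "aci", "cit", "ity"


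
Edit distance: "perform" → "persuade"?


Word 1: "perform" (length 7)
Word 2: "persuade" (length 8)
One optimal edit sequence (insert/delete/substitute each cost 1):
  1. keep 'p'
  2. keep 'e'
  3. keep 'r'
  4. insert 's'  (+1)
  5. substitute 'f' -> 'u'  (+1)
  6. substitute 'o' -> 'a'  (+1)
  7. substitute 'r' -> 'd'  (+1)
  8. substitute 'm' -> 'e'  (+1)
Total edit operations: 5
Edit distance = 5


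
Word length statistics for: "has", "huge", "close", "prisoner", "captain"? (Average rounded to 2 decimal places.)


Lengths: "has"=3, "huge"=4, "close"=5, "prisoner"=8, "captain"=7
Sum = 27, Count = 5
Average = 27/5 = 5.40
= avg=5.40, min=3, max=8


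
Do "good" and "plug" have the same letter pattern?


Pattern of "good": [0, 1, 1, 2]
Pattern of "plug": [0, 1, 2, 3]
Patterns do not match
Same pattern = No


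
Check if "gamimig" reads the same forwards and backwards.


Word: "gamimig"
Reversed: "gimimag"
Forward == Backward? gamimig != gimimag
Palindrome = No


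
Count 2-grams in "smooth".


Word: "smooth" (length 6)
Number of 2-grams = length - 2 + 1 = 6 - 2 + 1
= 5


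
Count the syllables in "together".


Word: "together"
Syllable breakdown: to / geth / er
Counting: 3 parts
= 3 syllables


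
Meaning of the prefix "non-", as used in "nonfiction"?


Prefix: non-
As in: nonfiction -> non- + fiction
Meaning = not


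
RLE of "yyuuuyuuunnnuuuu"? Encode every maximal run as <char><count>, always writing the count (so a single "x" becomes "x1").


String: "yyuuuyuuunnnuuuu"
Scanning for consecutive runs:
  'y' x 2
  'u' x 3
  'y' x 1
  'u' x 3
  'n' x 3
  'u' x 4
RLE = "y2u3y1u3n3u4"


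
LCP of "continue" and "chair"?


Word 1: "continue"
Word 2: "chair"
Comparing from start:
  Pos 0: 'c' == 'c'
  Pos 1: 'o' != 'h' (stop)
LCP = "c" (length 1)


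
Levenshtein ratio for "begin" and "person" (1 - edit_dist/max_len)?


Word 1: "begin" (length 5)
Word 2: "person" (length 6)
One optimal edit sequence:
  1. substitute 'b' -> 'p'  (+1)
  2. keep 'e'
  3. insert 'r'  (+1)
  4. substitute 'g' -> 's'  (+1)
  5. substitute 'i' -> 'o'  (+1)
  6. keep 'n'
Edit distance = 4
Max length = max(5, 6) = 6
Similarity = 1 - 4/6
= 0.3333


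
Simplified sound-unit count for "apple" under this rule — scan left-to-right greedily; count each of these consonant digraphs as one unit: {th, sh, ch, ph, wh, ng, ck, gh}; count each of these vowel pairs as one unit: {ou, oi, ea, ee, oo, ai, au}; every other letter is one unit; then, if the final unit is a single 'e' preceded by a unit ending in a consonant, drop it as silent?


Word: "apple" (5 letters)
Left-to-right scan:
  (1) 'a' (letter)
  (2) 'p' (letter)
  (3) 'p' (letter)
  (4) 'l' (letter)
  (5) 'e' (letter)
Units from scan: 5
Final unit is 'e' after a consonant -> drop as silent (-1)
Sound units = 4 units


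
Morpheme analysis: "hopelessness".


Word: "hopelessness"
Morphemes: hope / -less / -ness
Each morpheme carries meaning
= 3 morphemes


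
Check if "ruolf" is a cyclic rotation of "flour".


Word: "flour", Candidate: "ruolf"
Method: check if candidate is substring of word+word
"flourflour" contains "ruolf"? No
Is rotation = No


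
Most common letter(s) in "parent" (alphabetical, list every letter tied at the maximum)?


Word: "parent"
Letter counts:
  'a': 1
  'e': 1
  'n': 1
  'p': 1
  'r': 1
  't': 1
Maximum count = 1
Most frequent = 'a', 'e', 'n', 'p', 'r', 't' (1 time each)


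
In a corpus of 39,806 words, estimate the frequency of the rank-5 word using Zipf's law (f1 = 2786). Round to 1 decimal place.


Zipf's law: f(r) = f(1) / r
f(1) = 2786
f(5) = 2786 / 5
= 557.2 occurrences


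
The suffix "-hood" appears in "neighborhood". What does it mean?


Suffix: -hood
Example: neighborhood (neighbor + -hood)
Meaning = state / condition


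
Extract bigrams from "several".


Word: "several" (length 7)
Number of bigrams = 7 - 2 + 1 = 6
  Position 0: "se"
  Position 1: "ev"
  Position 2: "ve"
  Position 3: "er"
  Position 4: "ra"
  Position 5: "al"
Bigrams = "se", "ev", "ve", "er", "ra", "al"


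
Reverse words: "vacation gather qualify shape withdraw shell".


Original: "vacation gather qualify shape withdraw shell"
Words (1..n): vacation | gather | qualify | shape | withdraw | shell
Reversed (n..1): shell | withdraw | shape | qualify | gather | vacation
Result = "shell withdraw shape qualify gather vacation"


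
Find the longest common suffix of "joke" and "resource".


Word 1: "joke"
Word 2: "resource"
Comparing from end:
  Pos -1: 'e' == 'e'
  Pos -2: 'k' != 'c' (stop)
LCS = "e" (length 1)


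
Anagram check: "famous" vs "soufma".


Word 1: "famous" → sorted: afmosu
Word 2: "soufma" → sorted: afmosu
Same letters? afmosu == afmosu
Anagram = Yes


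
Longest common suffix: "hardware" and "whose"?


Word 1: "hardware"
Word 2: "whose"
Comparing from end:
  Pos -1: 'e' == 'e'
  Pos -2: 'r' != 's' (stop)
LCS = "e" (length 1)


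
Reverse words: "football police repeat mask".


Original: "football police repeat mask"
Words (1..n): football | police | repeat | mask
Reversed (n..1): mask | repeat | police | football
Result = "mask repeat police football"


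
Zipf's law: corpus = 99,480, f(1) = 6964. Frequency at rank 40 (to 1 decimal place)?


Zipf's law: f(r) = f(1) / r
f(1) = 6964
f(40) = 6964 / 40
= 174.1 occurrences


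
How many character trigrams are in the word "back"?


Word: "back" (length 4)
Number of 3-grams = length - 3 + 1 = 4 - 3 + 1
= 2


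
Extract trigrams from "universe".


Word: "universe" (length 8)
Number of trigrams = 8 - 3 + 1 = 6
  Position 0: "uni"
  Position 1: "niv"
  Position 2: "ive"
  Position 3: "ver"
  Position 4: "ers"
  Position 5: "rse"
Trigrams = "uni", "niv", "ive", "ver", "ers", "rse"


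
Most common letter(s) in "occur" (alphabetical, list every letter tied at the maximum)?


Word: "occur"
Letter counts:
  'c': 2
  'o': 1
  'r': 1
  'u': 1
Maximum count = 2
Most frequent = 'c' (2 times each)


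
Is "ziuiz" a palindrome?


Word: "ziuiz"
Reversed: "ziuiz"
Forward == Backward? ziuiz == ziuiz
Palindrome = Yes


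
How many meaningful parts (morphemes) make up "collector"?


Word: "collector"
Morphemes: collect + -or
Each morpheme carries meaning
= 2 morphemes


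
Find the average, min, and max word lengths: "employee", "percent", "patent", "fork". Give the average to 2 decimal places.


Lengths: "employee"=8, "percent"=7, "patent"=6, "fork"=4
Sum = 25, Count = 4
Average = 25/4 = 6.25
= avg=6.25, min=4, max=8


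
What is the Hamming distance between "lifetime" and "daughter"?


Comparing character by character (same length = 8):
  Pos 0: 'l' vs 'd' !=
  Pos 1: 'i' vs 'a' !=
  Pos 2: 'f' vs 'u' !=
  Pos 3: 'e' vs 'g' !=
  Pos 4: 't' vs 'h' !=
  Pos 5: 'i' vs 't' !=
  Pos 6: 'm' vs 'e' !=
  Pos 7: 'e' vs 'r' !=
Hamming distance = 8


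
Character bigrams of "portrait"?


Word: "portrait" (length 8)
Number of bigrams = 8 - 2 + 1 = 7
  Position 0: "po"
  Position 1: "or"
  Position 2: "rt"
  Position 3: "tr"
  Position 4: "ra"
  Position 5: "ai"
  Position 6: "it"
Bigrams = "po", "or", "rt", "tr", "ra", "ai", "it"


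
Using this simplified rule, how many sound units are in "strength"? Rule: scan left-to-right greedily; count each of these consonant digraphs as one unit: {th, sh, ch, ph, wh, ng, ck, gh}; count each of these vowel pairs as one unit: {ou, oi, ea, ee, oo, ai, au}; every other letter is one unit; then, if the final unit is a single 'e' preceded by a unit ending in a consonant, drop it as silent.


Word: "strength" (8 letters)
Left-to-right scan:
  1. 's' (letter)
  2. 't' (letter)
  3. 'r' (letter)
  4. 'e' (letter)
  5. 'ng' (digraph)
  6. 'th' (digraph)
Units from scan: 6
Sound units = 6 units


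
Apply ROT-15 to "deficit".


Word: "deficit"
Shift: 15
Each letter → (letter + shift) mod 26:
  'd' (3) + 15 = 18 → 's'
  'e' (4) + 15 = 19 → 't'
  'f' (5) + 15 = 20 → 'u'
  'i' (8) + 15 = 23 → 'x'
  'c' (2) + 15 = 17 → 'r'
  'i' (8) + 15 = 23 → 'x'
  't' (19) + 15 = 8 → 'i'
Result = "stuxrxi"


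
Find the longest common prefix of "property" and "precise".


Word 1: "property"
Word 2: "precise"
Comparing from start:
  Pos 0: 'p' == 'p'
  Pos 1: 'r' == 'r'
  Pos 2: 'o' != 'e' (stop)
LCP = "pr" (length 2)


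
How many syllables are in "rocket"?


Word: "rocket"
Syllable breakdown: rock / et
Counting: 2 parts
= 2 syllables


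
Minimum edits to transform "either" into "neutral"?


Word 1: "either" (length 6)
Word 2: "neutral" (length 7)
One optimal edit sequence (insert/delete/substitute each cost 1):
  1. insert 'n'  (+1)
  2. keep 'e'
  3. substitute 'i' -> 'u'  (+1)
  4. keep 't'
  5. substitute 'h' -> 'r'  (+1)
  6. substitute 'e' -> 'a'  (+1)
  7. substitute 'r' -> 'l'  (+1)
Total edit operations: 5
Edit distance = 5


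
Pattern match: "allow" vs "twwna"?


Pattern of "allow": [0, 1, 1, 2, 3]
Pattern of "twwna": [0, 1, 1, 2, 3]
Patterns match
Same pattern = Yes


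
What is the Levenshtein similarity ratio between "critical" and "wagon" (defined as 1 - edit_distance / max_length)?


Word 1: "critical" (length 8)
Word 2: "wagon" (length 5)
One optimal edit sequence:
  1. delete 'c'  (+1)
  2. delete 'r'  (+1)
  3. delete 'i'  (+1)
  4. substitute 't' -> 'w'  (+1)
  5. substitute 'i' -> 'a'  (+1)
  6. substitute 'c' -> 'g'  (+1)
  7. substitute 'a' -> 'o'  (+1)
  8. substitute 'l' -> 'n'  (+1)
Edit distance = 8
Max length = max(8, 5) = 8
Similarity = 1 - 8/8
= 0.0000


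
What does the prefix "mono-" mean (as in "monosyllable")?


Prefix: mono-
As in: monosyllable -> mono- + syllable
Meaning = one


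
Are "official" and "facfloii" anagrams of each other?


Word 1: "official" → sorted: acffiilo
Word 2: "facfloii" → sorted: acffiilo
Same letters? acffiilo == acffiilo
Anagram = Yes


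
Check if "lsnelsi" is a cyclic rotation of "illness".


Word: "illness", Candidate: "lsnelsi"
Method: check if candidate is substring of word+word
"illnessillness" contains "lsnelsi"? No
Is rotation = No


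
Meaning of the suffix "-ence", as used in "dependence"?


Suffix: -ence
Example: dependence = depend + -ence
Meaning = state of


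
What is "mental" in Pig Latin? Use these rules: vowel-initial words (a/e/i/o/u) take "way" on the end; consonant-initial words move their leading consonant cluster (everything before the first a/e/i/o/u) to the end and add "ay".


Word: "mental"
Starts with consonant(s) → move to end, add 'ay'
Consonant cluster: "m"
Pig Latin = "entalmay"


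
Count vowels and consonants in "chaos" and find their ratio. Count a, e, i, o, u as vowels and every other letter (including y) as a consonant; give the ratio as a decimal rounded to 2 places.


Word: "chaos"
Vowels (a,e,i,o,u): 2
Consonants: 3
Ratio = 2/3
= 0.67


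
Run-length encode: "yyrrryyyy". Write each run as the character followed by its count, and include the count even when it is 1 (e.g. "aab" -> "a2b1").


String: "yyrrryyyy"
Scanning for consecutive runs:
  'y' x 2
  'r' x 3
  'y' x 4
RLE = "y2r3y4"


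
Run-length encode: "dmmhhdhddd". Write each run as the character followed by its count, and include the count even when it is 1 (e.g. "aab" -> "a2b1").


String: "dmmhhdhddd"
Scanning for consecutive runs:
  'd' x 1
  'm' x 2
  'h' x 2
  'd' x 1
  'h' x 1
  'd' x 3
RLE = "d1m2h2d1h1d3"


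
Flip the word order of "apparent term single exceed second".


Original: "apparent term single exceed second"
Words (1..n): apparent | term | single | exceed | second
Reversed (n..1): second | exceed | single | term | apparent
Result = "second exceed single term apparent"


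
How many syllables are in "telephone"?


Word: "telephone"
Syllable breakdown: tel / e / phone
Counting: 3 parts
= 3 syllables


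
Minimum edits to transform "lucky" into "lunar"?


Word 1: "lucky" (length 5)
Word 2: "lunar" (length 5)
One optimal edit sequence (insert/delete/substitute each cost 1):
  1. keep 'l'
  2. keep 'u'
  3. substitute 'c' -> 'n'  (+1)
  4. substitute 'k' -> 'a'  (+1)
  5. substitute 'y' -> 'r'  (+1)
Total edit operations: 3
Edit distance = 3


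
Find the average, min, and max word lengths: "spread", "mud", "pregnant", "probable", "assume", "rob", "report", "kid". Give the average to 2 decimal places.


Lengths: "spread"=6, "mud"=3, "pregnant"=8, "probable"=8, "assume"=6, "rob"=3, "report"=6, "kid"=3
Sum = 43, Count = 8
Average = 43/8 = 5.38
= avg=5.38, min=3, max=8


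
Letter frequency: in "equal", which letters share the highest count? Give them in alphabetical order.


Word: "equal"
Letter counts:
  'a': 1
  'e': 1
  'l': 1
  'q': 1
  'u': 1
Maximum count = 1
Most frequent = 'a', 'e', 'l', 'q', 'u' (1 time each)


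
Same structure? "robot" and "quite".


Pattern of "robot": [0, 1, 2, 1, 3]
Pattern of "quite": [0, 1, 2, 3, 4]
Patterns do not match
Same pattern = No


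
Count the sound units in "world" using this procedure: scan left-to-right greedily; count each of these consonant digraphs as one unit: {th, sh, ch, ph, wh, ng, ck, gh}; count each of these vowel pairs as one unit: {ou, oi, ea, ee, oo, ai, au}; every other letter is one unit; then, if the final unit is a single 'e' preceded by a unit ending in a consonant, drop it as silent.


Word: "world" (5 letters)
Left-to-right scan:
  [1] 'w' (letter)
  [2] 'o' (letter)
  [3] 'r' (letter)
  [4] 'l' (letter)
  [5] 'd' (letter)
Units from scan: 5
Sound units = 5 units


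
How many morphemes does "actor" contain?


Word: "actor"
Morphemes: act | -or
Each morpheme carries meaning
= 2 morphemes


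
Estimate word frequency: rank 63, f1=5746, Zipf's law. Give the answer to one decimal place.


Zipf's law: f(r) = f(1) / r
f(1) = 5746
f(63) = 5746 / 63
= 91.2 occurrences


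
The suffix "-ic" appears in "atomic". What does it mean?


Suffix: -ic
Example: atomic = atom + -ic
Meaning = relating to


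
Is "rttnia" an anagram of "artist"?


Word 1: "artist" → sorted: airstt
Word 2: "rttnia" → sorted: ainrtt
Same letters? airstt != ainrtt
Anagram = No


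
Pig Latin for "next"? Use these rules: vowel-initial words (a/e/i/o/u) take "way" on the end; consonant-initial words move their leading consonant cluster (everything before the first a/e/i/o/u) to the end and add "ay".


Word: "next"
Starts with consonant(s) → move to end, add 'ay'
Consonant cluster: "n"
Pig Latin = "extnay"


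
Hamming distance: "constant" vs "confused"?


Comparing character by character (same length = 8):
  Pos 0: 'c' vs 'c' =
  Pos 1: 'o' vs 'o' =
  Pos 2: 'n' vs 'n' =
  Pos 3: 's' vs 'f' !=
  Pos 4: 't' vs 'u' !=
  Pos 5: 'a' vs 's' !=
  Pos 6: 'n' vs 'e' !=
  Pos 7: 't' vs 'd' !=
Hamming distance = 5


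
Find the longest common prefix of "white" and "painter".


Word 1: "white"
Word 2: "painter"
Comparing from start:
  Pos 0: 'w' != 'p' (stop)
LCP = "" (length 0)


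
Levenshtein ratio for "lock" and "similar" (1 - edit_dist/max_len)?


Word 1: "lock" (length 4)
Word 2: "similar" (length 7)
One optimal edit sequence:
  1. insert 's'  (+1)
  2. insert 'i'  (+1)
  3. insert 'm'  (+1)
  4. substitute 'l' -> 'i'  (+1)
  5. substitute 'o' -> 'l'  (+1)
  6. substitute 'c' -> 'a'  (+1)
  7. substitute 'k' -> 'r'  (+1)
Edit distance = 7
Max length = max(4, 7) = 7
Similarity = 1 - 7/7
= 0.0000


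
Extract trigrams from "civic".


Word: "civic" (length 5)
Number of trigrams = 5 - 3 + 1 = 3
  Position 0: "civ"
  Position 1: "ivi"
  Position 2: "vic"
Trigrams = "civ", "ivi", "vic"


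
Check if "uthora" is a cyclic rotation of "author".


Word: "author", Candidate: "uthora"
Method: check if candidate is substring of word+word
"authorauthor" contains "uthora"? Yes
Is rotation = Yes


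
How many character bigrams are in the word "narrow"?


Word: "narrow" (length 6)
Number of 2-grams = length - 2 + 1 = 6 - 2 + 1
= 5


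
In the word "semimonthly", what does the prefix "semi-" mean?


Prefix: semi-
Example: semimonthly (semi- + monthly)
Meaning = half


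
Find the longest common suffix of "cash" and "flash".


Word 1: "cash"
Word 2: "flash"
Comparing from end:
  Pos -1: 'h' == 'h'
  Pos -2: 's' == 's'
  Pos -3: 'a' == 'a'
  Pos -4: 'c' != 'l' (stop)
LCS = "ash" (length 3)


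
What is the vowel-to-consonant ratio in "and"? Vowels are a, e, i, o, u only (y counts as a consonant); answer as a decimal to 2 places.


Word: "and"
Vowels (a,e,i,o,u): 1
Consonants: 2
Ratio = 1/2
= 0.50


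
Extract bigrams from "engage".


Word: "engage" (length 6)
Number of bigrams = 6 - 2 + 1 = 5
  Position 0: "en"
  Position 1: "ng"
  Position 2: "ga"
  Position 3: "ag"
  Position 4: "ge"
Bigrams = "en", "ng", "ga", "ag", "ge"


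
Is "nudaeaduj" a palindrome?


Word: "nudaeaduj"
Reversed: "judaeadun"
Forward == Backward? nudaeaduj != judaeadun
Palindrome = No


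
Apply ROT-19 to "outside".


Word: "outside"
Shift: 19
Each letter → (letter + shift) mod 26:
  'o' (14) + 19 = 7 → 'h'
  'u' (20) + 19 = 13 → 'n'
  't' (19) + 19 = 12 → 'm'
  's' (18) + 19 = 11 → 'l'
  'i' (8) + 19 = 1 → 'b'
  'd' (3) + 19 = 22 → 'w'
  'e' (4) + 19 = 23 → 'x'
Result = "hnmlbwx"


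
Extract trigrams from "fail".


Word: "fail" (length 4)
Number of trigrams = 4 - 3 + 1 = 2
  Position 0: "fai"
  Position 1: "ail"
Trigrams = "fai", "ail"


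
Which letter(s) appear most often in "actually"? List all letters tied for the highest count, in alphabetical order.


Word: "actually"
Letter counts:
  'a': 2
  'c': 1
  'l': 2
  't': 1
  'u': 1
  'y': 1
Maximum count = 2
Most frequent = 'a', 'l' (2 times each)


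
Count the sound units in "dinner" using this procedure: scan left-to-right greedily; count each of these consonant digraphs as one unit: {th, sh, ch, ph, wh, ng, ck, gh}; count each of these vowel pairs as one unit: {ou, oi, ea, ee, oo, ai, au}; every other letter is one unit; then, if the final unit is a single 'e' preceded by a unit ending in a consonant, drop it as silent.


Word: "dinner" (6 letters)
Left-to-right scan:
  (1) 'd' (letter)
  (2) 'i' (letter)
  (3) 'n' (letter)
  (4) 'n' (letter)
  (5) 'e' (letter)
  (6) 'r' (letter)
Units from scan: 6
Sound units = 6 units


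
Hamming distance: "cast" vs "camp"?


Comparing character by character (same length = 4):
  Pos 0: 'c' vs 'c' =
  Pos 1: 'a' vs 'a' =
  Pos 2: 's' vs 'm' !=
  Pos 3: 't' vs 'p' !=
Hamming distance = 2


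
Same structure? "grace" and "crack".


Pattern of "grace": [0, 1, 2, 3, 4]
Pattern of "crack": [0, 1, 2, 0, 3]
Patterns do not match
Same pattern = No


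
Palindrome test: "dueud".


Word: "dueud"
Reversed: "dueud"
Forward == Backward? dueud == dueud
Palindrome = Yes


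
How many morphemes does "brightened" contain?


Word: "brightened"
Morphemes: bright / -en / -ed
Each morpheme carries meaning
= 3 morphemes


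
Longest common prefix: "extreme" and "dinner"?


Word 1: "extreme"
Word 2: "dinner"
Comparing from start:
  Pos 0: 'e' != 'd' (stop)
LCP = "" (length 0)


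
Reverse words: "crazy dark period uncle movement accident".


Original: "crazy dark period uncle movement accident"
Words (1..n): crazy | dark | period | uncle | movement | accident
Reversed (n..1): accident | movement | uncle | period | dark | crazy
Result = "accident movement uncle period dark crazy"


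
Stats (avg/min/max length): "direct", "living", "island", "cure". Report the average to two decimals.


Lengths: "direct"=6, "living"=6, "island"=6, "cure"=4
Sum = 22, Count = 4
Average = 22/4 = 5.50
= avg=5.50, min=4, max=6


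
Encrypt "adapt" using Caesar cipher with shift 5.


Word: "adapt"
Shift: 5
Each letter → (letter + shift) mod 26:
  'a' (0) + 5 = 5 → 'f'
  'd' (3) + 5 = 8 → 'i'
  'a' (0) + 5 = 5 → 'f'
  'p' (15) + 5 = 20 → 'u'
  't' (19) + 5 = 24 → 'y'
Result = "fifuy"


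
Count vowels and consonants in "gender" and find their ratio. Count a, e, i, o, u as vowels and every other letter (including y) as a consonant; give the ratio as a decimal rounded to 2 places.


Word: "gender"
Vowels (a,e,i,o,u): 2
Consonants: 4
Ratio = 2/4
= 0.50


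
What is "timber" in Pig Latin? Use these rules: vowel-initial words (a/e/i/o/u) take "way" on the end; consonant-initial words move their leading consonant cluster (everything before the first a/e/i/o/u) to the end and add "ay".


Word: "timber"
Starts with consonant(s) → move to end, add 'ay'
Consonant cluster: "t"
Pig Latin = "imbertay"


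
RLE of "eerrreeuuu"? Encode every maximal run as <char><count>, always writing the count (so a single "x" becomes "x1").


String: "eerrreeuuu"
Scanning for consecutive runs:
  'e' x 2
  'r' x 3
  'e' x 2
  'u' x 3
RLE = "e2r3e2u3"


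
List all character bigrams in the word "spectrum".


Word: "spectrum" (length 8)
Number of bigrams = 8 - 2 + 1 = 7
  Position 0: "sp"
  Position 1: "pe"
  Position 2: "ec"
  Position 3: "ct"
  Position 4: "tr"
  Position 5: "ru"
  Position 6: "um"
Bigrams = "sp", "pe", "ec", "ct", "tr", "ru", "um"


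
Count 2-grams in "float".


Word: "float" (length 5)
Number of 2-grams = length - 2 + 1 = 5 - 2 + 1
= 4


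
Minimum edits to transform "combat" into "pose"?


Word 1: "combat" (length 6)
Word 2: "pose" (length 4)
One optimal edit sequence (insert/delete/substitute each cost 1):
  1. substitute 'c' -> 'p'  (+1)
  2. keep 'o'
  3. delete 'm'  (+1)
  4. delete 'b'  (+1)
  5. substitute 'a' -> 's'  (+1)
  6. substitute 't' -> 'e'  (+1)
Total edit operations: 5
Edit distance = 5


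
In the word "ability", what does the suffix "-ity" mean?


Suffix: -ity
Example: ability (able + -ity, with a spelling change)
Meaning = quality of


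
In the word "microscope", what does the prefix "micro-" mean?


Prefix: micro-
Example: microscope = micro- + scope
Meaning = small


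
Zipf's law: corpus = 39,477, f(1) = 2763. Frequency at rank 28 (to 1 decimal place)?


Zipf's law: f(r) = f(1) / r
f(1) = 2763
f(28) = 2763 / 28
= 98.7 occurrences


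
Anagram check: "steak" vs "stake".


Word 1: "steak" → sorted: aekst
Word 2: "stake" → sorted: aekst
Same letters? aekst == aekst
Anagram = Yes


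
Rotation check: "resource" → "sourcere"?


Word: "resource", Candidate: "sourcere"
Method: check if candidate is substring of word+word
"resourceresource" contains "sourcere"? Yes
Is rotation = Yes


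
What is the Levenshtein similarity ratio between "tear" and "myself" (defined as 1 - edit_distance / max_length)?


Word 1: "tear" (length 4)
Word 2: "myself" (length 6)
One optimal edit sequence:
  1. insert 'm'  (+1)
  2. insert 'y'  (+1)
  3. substitute 't' -> 's'  (+1)
  4. keep 'e'
  5. substitute 'a' -> 'l'  (+1)
  6. substitute 'r' -> 'f'  (+1)
Edit distance = 5
Max length = max(4, 6) = 6
Similarity = 1 - 5/6
= 0.1667


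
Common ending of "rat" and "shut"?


Word 1: "rat"
Word 2: "shut"
Comparing from end:
  Pos -1: 't' == 't'
  Pos -2: 'a' != 'u' (stop)
LCS = "t" (length 1)


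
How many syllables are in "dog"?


Word: "dog"
Syllable breakdown: dog
Counting: 1 part
= 1 syllable


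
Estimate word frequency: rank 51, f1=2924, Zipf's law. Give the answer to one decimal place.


Zipf's law: f(r) = f(1) / r
f(1) = 2924
f(51) = 2924 / 51
= 57.3 occurrences


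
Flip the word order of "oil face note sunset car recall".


Original: "oil face note sunset car recall"
Words (1..n): oil | face | note | sunset | car | recall
Reversed (n..1): recall | car | sunset | note | face | oil
Result = "recall car sunset note face oil"


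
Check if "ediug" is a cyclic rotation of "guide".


Word: "guide", Candidate: "ediug"
Method: check if candidate is substring of word+word
"guideguide" contains "ediug"? No
Is rotation = No


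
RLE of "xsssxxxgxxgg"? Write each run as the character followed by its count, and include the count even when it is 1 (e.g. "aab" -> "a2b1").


String: "xsssxxxgxxgg"
Scanning for consecutive runs:
  'x' x 1
  's' x 3
  'x' x 3
  'g' x 1
  'x' x 2
  'g' x 2
RLE = "x1s3x3g1x2g2"


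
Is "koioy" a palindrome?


Word: "koioy"
Reversed: "yoiok"
Forward == Backward? koioy != yoiok
Palindrome = No


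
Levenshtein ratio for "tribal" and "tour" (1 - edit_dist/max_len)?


Word 1: "tribal" (length 6)
Word 2: "tour" (length 4)
One optimal edit sequence:
  1. keep 't'
  2. delete 'r'  (+1)
  3. delete 'i'  (+1)
  4. substitute 'b' -> 'o'  (+1)
  5. substitute 'a' -> 'u'  (+1)
  6. substitute 'l' -> 'r'  (+1)
Edit distance = 5
Max length = max(6, 4) = 6
Similarity = 1 - 5/6
= 0.1667


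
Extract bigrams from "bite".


Word: "bite" (length 4)
Number of bigrams = 4 - 2 + 1 = 3
  Position 0: "bi"
  Position 1: "it"
  Position 2: "te"
Bigrams = "bi", "it", "te"


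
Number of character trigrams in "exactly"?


Word: "exactly" (length 7)
Number of 3-grams = length - 3 + 1 = 7 - 3 + 1
= 5


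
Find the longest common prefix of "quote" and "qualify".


Word 1: "quote"
Word 2: "qualify"
Comparing from start:
  Pos 0: 'q' == 'q'
  Pos 1: 'u' == 'u'
  Pos 2: 'o' != 'a' (stop)
LCP = "qu" (length 2)


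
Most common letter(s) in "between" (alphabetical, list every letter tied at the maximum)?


Word: "between"
Letter counts:
  'b': 1
  'e': 3
  'n': 1
  't': 1
  'w': 1
Maximum count = 3
Most frequent = 'e' (3 times each)


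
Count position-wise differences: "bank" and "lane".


Comparing character by character (same length = 4):
  Pos 0: 'b' vs 'l' !=
  Pos 1: 'a' vs 'a' =
  Pos 2: 'n' vs 'n' =
  Pos 3: 'k' vs 'e' !=
Hamming distance = 2


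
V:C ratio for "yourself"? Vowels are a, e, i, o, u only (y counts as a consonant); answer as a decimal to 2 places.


Word: "yourself"
Vowels (a,e,i,o,u): 3
Consonants: 5
Ratio = 3/5
= 0.60


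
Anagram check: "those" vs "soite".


Word 1: "those" → sorted: ehost
Word 2: "soite" → sorted: eiost
Same letters? ehost != eiost
Anagram = No


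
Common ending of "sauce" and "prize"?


Word 1: "sauce"
Word 2: "prize"
Comparing from end:
  Pos -1: 'e' == 'e'
  Pos -2: 'c' != 'z' (stop)
LCS = "e" (length 1)


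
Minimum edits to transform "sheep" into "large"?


Word 1: "sheep" (length 5)
Word 2: "large" (length 5)
One optimal edit sequence (insert/delete/substitute each cost 1):
  1. substitute 's' -> 'l'  (+1)
  2. substitute 'h' -> 'a'  (+1)
  3. substitute 'e' -> 'r'  (+1)
  4. substitute 'e' -> 'g'  (+1)
  5. substitute 'p' -> 'e'  (+1)
Total edit operations: 5
Edit distance = 5


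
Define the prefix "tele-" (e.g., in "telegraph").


Prefix: tele-
Example: telegraph = tele- + graph
Meaning = distant
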